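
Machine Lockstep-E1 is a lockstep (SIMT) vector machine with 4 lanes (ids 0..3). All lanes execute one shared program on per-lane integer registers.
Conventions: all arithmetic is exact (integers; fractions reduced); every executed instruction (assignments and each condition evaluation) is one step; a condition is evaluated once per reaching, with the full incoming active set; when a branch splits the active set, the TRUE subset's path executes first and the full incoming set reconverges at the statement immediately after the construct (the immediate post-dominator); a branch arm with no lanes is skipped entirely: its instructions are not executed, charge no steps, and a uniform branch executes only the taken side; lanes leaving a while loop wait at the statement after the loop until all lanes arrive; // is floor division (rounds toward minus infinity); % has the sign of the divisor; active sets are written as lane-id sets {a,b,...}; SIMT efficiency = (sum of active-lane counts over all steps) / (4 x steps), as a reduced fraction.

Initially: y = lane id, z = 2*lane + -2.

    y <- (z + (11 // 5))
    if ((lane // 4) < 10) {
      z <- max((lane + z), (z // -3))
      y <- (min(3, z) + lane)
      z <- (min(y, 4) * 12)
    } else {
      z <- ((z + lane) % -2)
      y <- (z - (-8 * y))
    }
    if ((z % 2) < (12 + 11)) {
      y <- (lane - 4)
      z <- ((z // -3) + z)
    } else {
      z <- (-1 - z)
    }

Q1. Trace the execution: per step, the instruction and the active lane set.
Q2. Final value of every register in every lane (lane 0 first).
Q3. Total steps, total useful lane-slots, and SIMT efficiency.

step 0: y <- (z + (11 // 5))         {0,1,2,3}
step 1: eval ((lane // 4) < 10)      {0,1,2,3}
step 2: z <- max((lane + z), (z // -3)) {0,1,2,3}
step 3: y <- (min(3, z) + lane)      {0,1,2,3}
step 4: z <- (min(y, 4) * 12)        {0,1,2,3}
step 5: eval ((z % 2) < (12 + 11))   {0,1,2,3}
step 6: y <- (lane - 4)              {0,1,2,3}
step 7: z <- ((z // -3) + z)         {0,1,2,3}

Answer: 8 steps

y: -4,-3,-2,-1
z: 0,16,32,32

steps = 8; useful = 32; efficiency = 32/32 = 1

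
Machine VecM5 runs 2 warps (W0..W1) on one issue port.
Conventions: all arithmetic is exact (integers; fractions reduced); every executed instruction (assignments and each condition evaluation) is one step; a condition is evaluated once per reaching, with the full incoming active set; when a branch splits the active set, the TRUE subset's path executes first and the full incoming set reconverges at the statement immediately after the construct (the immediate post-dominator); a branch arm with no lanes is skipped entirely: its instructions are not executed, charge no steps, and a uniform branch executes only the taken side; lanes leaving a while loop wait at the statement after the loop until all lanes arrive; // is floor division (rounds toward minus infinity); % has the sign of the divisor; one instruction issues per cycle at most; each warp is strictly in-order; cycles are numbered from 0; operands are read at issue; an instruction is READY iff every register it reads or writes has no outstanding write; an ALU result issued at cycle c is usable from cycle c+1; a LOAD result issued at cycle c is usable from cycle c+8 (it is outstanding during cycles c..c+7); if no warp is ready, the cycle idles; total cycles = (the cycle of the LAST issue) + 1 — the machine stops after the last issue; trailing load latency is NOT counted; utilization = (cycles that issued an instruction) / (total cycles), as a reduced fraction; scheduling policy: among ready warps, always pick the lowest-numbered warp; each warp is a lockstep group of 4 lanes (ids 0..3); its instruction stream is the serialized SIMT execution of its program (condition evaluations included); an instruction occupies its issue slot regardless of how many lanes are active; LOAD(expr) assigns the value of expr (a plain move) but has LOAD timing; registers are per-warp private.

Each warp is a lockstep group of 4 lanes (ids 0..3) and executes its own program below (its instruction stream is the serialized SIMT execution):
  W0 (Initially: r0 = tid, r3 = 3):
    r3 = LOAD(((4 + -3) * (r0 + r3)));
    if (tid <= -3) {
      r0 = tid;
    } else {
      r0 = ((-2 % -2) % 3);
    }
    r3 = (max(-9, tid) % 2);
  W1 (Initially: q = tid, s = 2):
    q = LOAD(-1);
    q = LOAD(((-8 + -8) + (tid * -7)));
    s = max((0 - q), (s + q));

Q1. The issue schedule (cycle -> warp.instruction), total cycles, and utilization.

cycle 0: W0.I0
cycle 1: W0.I1
cycle 2: W0.I2
cycle 3: W1.I0
cycle 4: idle
cycle 5: idle
cycle 6: idle
cycle 7: idle
cycle 8: W0.I3
cycle 9: idle
cycle 10: idle
cycle 11: W1.I1
cycle 12: idle
cycle 13: idle
cycle 14: idle
cycle 15: idle
cycle 16: idle
cycle 17: idle
cycle 18: idle
cycle 19: W1.I2

Answer: 20 cycles, utilization 7/20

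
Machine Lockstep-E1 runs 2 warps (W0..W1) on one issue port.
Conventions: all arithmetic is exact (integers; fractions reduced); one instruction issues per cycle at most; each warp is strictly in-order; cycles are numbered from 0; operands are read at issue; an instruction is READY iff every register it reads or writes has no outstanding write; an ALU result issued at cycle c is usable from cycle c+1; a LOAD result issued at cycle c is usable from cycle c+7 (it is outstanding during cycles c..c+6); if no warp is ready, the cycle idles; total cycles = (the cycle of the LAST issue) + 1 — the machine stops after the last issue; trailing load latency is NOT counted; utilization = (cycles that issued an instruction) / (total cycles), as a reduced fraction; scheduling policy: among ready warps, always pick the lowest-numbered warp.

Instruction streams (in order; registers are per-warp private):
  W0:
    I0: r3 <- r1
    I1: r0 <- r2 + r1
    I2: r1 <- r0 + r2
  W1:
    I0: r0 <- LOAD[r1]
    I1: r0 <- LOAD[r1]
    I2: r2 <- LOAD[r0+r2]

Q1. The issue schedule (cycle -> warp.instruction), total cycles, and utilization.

cycle 0: W0.I0
cycle 1: W0.I1
cycle 2: W0.I2
cycle 3: W1.I0
cycle 4: idle
cycle 5: idle
cycle 6: idle
cycle 7: idle
cycle 8: idle
cycle 9: idle
cycle 10: W1.I1
cycle 11: idle
cycle 12: idle
cycle 13: idle
cycle 14: idle
cycle 15: idle
cycle 16: idle
cycle 17: W1.I2

Answer: 18 cycles, utilization 1/3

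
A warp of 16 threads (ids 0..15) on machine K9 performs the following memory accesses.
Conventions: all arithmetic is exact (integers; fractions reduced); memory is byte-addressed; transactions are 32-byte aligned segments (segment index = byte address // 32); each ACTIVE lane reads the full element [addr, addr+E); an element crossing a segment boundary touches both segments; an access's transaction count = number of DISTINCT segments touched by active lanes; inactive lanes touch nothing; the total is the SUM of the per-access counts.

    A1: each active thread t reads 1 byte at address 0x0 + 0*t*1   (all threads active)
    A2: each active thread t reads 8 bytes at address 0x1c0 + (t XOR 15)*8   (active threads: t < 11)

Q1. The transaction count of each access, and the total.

A1: 1 transaction
A2: 3 transactions

Answer: 1,3; total 4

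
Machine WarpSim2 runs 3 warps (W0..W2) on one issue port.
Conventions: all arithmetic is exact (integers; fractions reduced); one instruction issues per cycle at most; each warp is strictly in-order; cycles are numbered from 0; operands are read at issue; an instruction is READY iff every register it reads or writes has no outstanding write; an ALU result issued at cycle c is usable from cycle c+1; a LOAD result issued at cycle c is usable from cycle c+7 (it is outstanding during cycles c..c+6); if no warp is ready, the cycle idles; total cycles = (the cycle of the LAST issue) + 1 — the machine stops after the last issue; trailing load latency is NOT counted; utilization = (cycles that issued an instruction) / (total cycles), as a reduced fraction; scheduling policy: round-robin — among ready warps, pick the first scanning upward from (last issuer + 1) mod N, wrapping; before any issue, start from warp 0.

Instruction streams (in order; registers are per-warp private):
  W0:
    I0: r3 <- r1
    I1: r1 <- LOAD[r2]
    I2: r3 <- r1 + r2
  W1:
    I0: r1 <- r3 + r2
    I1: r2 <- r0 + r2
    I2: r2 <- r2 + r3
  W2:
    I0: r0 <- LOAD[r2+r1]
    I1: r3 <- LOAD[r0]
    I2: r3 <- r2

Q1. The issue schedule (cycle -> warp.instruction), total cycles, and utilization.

cycle 0: W0.I0
cycle 1: W1.I0
cycle 2: W2.I0
cycle 3: W0.I1
cycle 4: W1.I1
cycle 5: W1.I2
cycle 6: idle
cycle 7: idle
cycle 8: idle
cycle 9: W2.I1
cycle 10: W0.I2
cycle 11: idle
cycle 12: idle
cycle 13: idle
cycle 14: idle
cycle 15: idle
cycle 16: W2.I2

Answer: 17 cycles, utilization 9/17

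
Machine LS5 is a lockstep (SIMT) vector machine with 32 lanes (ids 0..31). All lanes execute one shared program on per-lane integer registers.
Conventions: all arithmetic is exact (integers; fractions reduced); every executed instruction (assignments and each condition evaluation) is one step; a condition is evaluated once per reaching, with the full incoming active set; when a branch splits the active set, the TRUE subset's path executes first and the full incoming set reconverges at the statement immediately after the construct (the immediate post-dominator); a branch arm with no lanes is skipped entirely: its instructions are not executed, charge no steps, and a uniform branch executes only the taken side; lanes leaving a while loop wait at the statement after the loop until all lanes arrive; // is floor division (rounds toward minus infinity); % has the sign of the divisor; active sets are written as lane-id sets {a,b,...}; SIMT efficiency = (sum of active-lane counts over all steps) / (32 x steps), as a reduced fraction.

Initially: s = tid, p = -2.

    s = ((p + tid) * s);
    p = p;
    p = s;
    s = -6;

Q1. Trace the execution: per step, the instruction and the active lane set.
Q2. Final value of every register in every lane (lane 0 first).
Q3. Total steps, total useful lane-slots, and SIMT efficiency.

step 0: s <- ((p + tid) * s)         {0,1,2,3,4,5,6,7,8,9,10,11,12,13,14,15,16,17,18,19,20,21,22,23,24,25,26,27,28,29,30,31}
step 1: p <- p                       {0,1,2,3,4,5,6,7,8,9,10,11,12,13,14,15,16,17,18,19,20,21,22,23,24,25,26,27,28,29,30,31}
step 2: p <- s                       {0,1,2,3,4,5,6,7,8,9,10,11,12,13,14,15,16,17,18,19,20,21,22,23,24,25,26,27,28,29,30,31}
step 3: s <- -6                      {0,1,2,3,4,5,6,7,8,9,10,11,12,13,14,15,16,17,18,19,20,21,22,23,24,25,26,27,28,29,30,31}

Answer: 4 steps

s: -6,-6,-6,-6,-6,-6,-6,-6,-6,-6,-6,-6,-6,-6,-6,-6,-6,-6,-6,-6,-6,-6,-6,-6,-6,-6,-6,-6,-6,-6,-6,-6
p: 0,-1,0,3,8,15,24,35,48,63,80,99,120,143,168,195,224,255,288,323,360,399,440,483,528,575,624,675,728,783,840,899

steps = 4; useful = 128; efficiency = 128/128 = 1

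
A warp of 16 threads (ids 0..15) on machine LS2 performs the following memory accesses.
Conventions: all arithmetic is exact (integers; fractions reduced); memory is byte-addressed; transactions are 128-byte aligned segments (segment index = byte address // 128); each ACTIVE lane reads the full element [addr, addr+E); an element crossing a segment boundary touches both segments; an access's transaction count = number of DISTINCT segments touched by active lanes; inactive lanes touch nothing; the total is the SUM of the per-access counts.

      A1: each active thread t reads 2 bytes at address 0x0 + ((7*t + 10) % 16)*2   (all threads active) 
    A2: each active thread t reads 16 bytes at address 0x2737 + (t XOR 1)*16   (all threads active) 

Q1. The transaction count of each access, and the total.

A1: 1 transaction
A2: 3 transactions

Answer: 1,3; total 4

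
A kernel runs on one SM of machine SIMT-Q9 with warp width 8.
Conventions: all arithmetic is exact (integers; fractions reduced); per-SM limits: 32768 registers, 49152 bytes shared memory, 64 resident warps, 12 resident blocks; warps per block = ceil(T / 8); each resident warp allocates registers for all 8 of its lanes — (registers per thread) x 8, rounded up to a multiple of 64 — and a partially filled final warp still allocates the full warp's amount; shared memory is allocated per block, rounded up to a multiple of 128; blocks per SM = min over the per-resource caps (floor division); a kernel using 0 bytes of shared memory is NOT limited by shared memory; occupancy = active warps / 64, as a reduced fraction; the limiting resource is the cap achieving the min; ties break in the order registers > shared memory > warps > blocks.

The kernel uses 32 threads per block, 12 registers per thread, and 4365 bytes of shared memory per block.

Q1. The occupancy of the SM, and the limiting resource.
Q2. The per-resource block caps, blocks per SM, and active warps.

Answer: occupancy 5/8, limited by shared memory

registers: 64 blocks
shared memory: 10 blocks
warps: 16 blocks
blocks: 12 blocks

Answer: 10 blocks, 40 active warps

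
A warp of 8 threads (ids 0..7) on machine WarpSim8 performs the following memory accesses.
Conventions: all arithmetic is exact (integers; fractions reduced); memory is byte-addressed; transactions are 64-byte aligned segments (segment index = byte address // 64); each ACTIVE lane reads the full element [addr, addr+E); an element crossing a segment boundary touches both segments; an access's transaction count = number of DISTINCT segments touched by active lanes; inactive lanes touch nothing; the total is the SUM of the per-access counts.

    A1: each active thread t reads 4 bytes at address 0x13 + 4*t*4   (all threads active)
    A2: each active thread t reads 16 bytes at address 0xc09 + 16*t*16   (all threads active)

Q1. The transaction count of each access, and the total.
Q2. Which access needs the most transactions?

A1: 3 transactions
A2: 8 transactions

Answer: 3,8; total 11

Answer: A2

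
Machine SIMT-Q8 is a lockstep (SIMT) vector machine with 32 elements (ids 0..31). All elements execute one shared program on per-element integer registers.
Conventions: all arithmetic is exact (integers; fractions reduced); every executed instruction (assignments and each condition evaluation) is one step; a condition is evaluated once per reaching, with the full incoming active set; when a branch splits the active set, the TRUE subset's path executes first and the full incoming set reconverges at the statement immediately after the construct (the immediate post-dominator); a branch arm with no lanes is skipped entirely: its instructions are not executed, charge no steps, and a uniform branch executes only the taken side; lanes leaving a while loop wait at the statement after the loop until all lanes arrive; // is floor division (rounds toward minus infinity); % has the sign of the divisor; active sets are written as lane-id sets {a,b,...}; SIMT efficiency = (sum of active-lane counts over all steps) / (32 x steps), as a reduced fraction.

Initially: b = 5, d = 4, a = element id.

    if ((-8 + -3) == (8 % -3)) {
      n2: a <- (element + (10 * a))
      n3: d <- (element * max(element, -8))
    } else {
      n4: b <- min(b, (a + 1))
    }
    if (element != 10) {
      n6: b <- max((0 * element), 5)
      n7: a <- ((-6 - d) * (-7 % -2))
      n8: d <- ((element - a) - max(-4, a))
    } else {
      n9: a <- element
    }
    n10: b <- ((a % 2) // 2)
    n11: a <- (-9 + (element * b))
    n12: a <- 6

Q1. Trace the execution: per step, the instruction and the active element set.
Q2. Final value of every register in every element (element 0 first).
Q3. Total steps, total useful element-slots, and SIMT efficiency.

step 0: eval ((-8 + -3) == (8 % -3)) {0,1,2,3,4,5,6,7,8,9,10,11,12,13,14,15,16,17,18,19,20,21,22,23,24,25,26,27,28,29,30,31}
step 1: b <- min(b, (a + 1))         {0,1,2,3,4,5,6,7,8,9,10,11,12,13,14,15,16,17,18,19,20,21,22,23,24,25,26,27,28,29,30,31}
step 2: eval (element != 10)         {0,1,2,3,4,5,6,7,8,9,10,11,12,13,14,15,16,17,18,19,20,21,22,23,24,25,26,27,28,29,30,31}
step 3: b <- max((0 * element), 5)   {0,1,2,3,4,5,6,7,8,9,11,12,13,14,15,16,17,18,19,20,21,22,23,24,25,26,27,28,29,30,31}
step 4: a <- ((-6 - d) * (-7 % -2))  {0,1,2,3,4,5,6,7,8,9,11,12,13,14,15,16,17,18,19,20,21,22,23,24,25,26,27,28,29,30,31}
step 5: d <- ((element - a) - max(-4, a)) {0,1,2,3,4,5,6,7,8,9,11,12,13,14,15,16,17,18,19,20,21,22,23,24,25,26,27,28,29,30,31}
step 6: a <- element                 {10}
step 7: b <- ((a % 2) // 2)          {0,1,2,3,4,5,6,7,8,9,10,11,12,13,14,15,16,17,18,19,20,21,22,23,24,25,26,27,28,29,30,31}
step 8: a <- (-9 + (element * b))    {0,1,2,3,4,5,6,7,8,9,10,11,12,13,14,15,16,17,18,19,20,21,22,23,24,25,26,27,28,29,30,31}
step 9: a <- 6                       {0,1,2,3,4,5,6,7,8,9,10,11,12,13,14,15,16,17,18,19,20,21,22,23,24,25,26,27,28,29,30,31}

Answer: 10 steps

b: 0,0,0,0,0,0,0,0,0,0,0,0,0,0,0,0,0,0,0,0,0,0,0,0,0,0,0,0,0,0,0,0
d: -20,-19,-18,-17,-16,-15,-14,-13,-12,-11,4,-9,-8,-7,-6,-5,-4,-3,-2,-1,0,1,2,3,4,5,6,7,8,9,10,11
a: 6,6,6,6,6,6,6,6,6,6,6,6,6,6,6,6,6,6,6,6,6,6,6,6,6,6,6,6,6,6,6,6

steps = 10; useful = 286; efficiency = 286/320 = 143/160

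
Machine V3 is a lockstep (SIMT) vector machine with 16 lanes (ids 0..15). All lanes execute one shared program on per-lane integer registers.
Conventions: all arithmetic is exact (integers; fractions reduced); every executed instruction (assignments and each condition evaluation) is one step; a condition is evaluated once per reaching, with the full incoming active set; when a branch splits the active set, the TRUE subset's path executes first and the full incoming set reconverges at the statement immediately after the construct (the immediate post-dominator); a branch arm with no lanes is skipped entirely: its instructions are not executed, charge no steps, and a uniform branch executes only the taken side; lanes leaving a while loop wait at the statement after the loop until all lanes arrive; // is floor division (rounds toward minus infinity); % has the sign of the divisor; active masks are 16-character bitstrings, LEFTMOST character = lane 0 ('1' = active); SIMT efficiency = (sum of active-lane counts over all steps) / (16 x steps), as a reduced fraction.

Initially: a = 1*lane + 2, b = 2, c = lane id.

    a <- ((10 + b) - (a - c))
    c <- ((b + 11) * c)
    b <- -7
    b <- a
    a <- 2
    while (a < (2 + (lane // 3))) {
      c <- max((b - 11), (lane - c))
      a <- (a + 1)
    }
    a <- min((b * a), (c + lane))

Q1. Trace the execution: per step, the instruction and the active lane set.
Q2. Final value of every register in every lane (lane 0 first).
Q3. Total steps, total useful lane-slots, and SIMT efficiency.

step 0: a <- ((10 + b) - (a - c))    1111111111111111
step 1: c <- ((b + 11) * c)          1111111111111111
step 2: b <- -7                      1111111111111111
step 3: b <- a                       1111111111111111
step 4: a <- 2                       1111111111111111
step 5: eval (a < (2 + (lane // 3))) 1111111111111111
step 6: c <- max((b - 11), (lane - c)) 0001111111111111
step 7: a <- (a + 1)                 0001111111111111
step 8: eval (a < (2 + (lane // 3))) 0001111111111111
step 9: c <- max((b - 11), (lane - c)) 0000001111111111
step 10: a <- (a + 1)                 0000001111111111
step 11: eval (a < (2 + (lane // 3))) 0000001111111111
step 12: c <- max((b - 11), (lane - c)) 0000000001111111
step 13: a <- (a + 1)                 0000000001111111
step 14: eval (a < (2 + (lane // 3))) 0000000001111111
step 15: c <- max((b - 11), (lane - c)) 0000000000001111
step 16: a <- (a + 1)                 0000000000001111
step 17: eval (a < (2 + (lane // 3))) 0000000000001111
step 18: c <- max((b - 11), (lane - c)) 0000000000000001
step 19: a <- (a + 1)                 0000000000000001
step 20: eval (a < (2 + (lane // 3))) 0000000000000001
step 21: a <- min((b * a), (c + lane)) 1111111111111111

Answer: 22 steps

a: 0,14,20,2,3,4,13,15,17,8,9,10,25,27,29,14
b: 10,10,10,10,10,10,10,10,10,10,10,10,10,10,10,10
c: 0,13,26,-1,-1,-1,7,8,9,-1,-1,-1,13,14,15,-1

steps = 22; useful = 217; efficiency = 217/352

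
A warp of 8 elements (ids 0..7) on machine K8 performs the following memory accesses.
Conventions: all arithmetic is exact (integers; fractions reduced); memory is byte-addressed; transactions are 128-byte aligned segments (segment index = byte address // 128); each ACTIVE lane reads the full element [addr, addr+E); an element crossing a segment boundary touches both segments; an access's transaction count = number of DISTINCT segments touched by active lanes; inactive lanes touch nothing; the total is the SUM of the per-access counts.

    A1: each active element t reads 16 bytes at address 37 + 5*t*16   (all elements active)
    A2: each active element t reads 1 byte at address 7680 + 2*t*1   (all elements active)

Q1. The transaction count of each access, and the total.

A1: 5 transactions
A2: 1 transaction

Answer: 5,1; total 6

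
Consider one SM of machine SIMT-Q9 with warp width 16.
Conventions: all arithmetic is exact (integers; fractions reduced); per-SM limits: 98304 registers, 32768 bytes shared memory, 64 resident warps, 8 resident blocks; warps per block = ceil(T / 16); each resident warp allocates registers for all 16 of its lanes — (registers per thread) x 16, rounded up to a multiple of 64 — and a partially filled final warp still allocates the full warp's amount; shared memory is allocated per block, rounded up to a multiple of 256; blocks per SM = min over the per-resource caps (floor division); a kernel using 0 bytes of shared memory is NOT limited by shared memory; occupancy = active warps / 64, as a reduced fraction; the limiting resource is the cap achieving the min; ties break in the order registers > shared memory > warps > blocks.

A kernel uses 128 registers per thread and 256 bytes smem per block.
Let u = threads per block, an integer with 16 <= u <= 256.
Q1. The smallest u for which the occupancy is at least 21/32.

Answer: u = 81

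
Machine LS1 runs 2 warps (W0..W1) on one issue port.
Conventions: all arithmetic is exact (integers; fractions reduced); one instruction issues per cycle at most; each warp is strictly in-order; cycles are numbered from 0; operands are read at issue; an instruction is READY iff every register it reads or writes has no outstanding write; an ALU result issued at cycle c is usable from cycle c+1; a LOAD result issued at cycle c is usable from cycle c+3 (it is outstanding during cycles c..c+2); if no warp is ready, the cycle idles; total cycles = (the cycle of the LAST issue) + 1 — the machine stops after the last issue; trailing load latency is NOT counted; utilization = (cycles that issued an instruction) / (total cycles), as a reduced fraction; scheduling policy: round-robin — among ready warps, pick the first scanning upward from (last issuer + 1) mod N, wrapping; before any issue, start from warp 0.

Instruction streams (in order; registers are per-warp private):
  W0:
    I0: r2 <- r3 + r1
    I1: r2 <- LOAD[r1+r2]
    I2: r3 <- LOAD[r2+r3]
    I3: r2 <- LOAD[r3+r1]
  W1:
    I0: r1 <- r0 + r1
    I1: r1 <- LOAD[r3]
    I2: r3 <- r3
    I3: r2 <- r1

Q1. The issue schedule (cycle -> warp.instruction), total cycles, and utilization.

cycle 0: W0.I0
cycle 1: W1.I0
cycle 2: W0.I1
cycle 3: W1.I1
cycle 4: W1.I2
cycle 5: W0.I2
cycle 6: W1.I3
cycle 7: idle
cycle 8: W0.I3

Answer: 9 cycles, utilization 8/9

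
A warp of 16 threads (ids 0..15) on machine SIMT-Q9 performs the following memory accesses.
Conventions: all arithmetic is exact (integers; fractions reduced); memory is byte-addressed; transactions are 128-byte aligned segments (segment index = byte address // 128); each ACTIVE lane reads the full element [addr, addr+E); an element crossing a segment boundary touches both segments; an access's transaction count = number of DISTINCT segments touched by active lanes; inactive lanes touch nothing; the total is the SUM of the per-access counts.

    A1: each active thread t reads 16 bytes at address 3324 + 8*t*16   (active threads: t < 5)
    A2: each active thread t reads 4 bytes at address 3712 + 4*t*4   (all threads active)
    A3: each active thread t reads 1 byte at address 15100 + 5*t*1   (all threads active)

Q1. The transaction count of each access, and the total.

A1: 6 transactions
A2: 2 transactions
A3: 2 transactions

Answer: 6,2,2; total 10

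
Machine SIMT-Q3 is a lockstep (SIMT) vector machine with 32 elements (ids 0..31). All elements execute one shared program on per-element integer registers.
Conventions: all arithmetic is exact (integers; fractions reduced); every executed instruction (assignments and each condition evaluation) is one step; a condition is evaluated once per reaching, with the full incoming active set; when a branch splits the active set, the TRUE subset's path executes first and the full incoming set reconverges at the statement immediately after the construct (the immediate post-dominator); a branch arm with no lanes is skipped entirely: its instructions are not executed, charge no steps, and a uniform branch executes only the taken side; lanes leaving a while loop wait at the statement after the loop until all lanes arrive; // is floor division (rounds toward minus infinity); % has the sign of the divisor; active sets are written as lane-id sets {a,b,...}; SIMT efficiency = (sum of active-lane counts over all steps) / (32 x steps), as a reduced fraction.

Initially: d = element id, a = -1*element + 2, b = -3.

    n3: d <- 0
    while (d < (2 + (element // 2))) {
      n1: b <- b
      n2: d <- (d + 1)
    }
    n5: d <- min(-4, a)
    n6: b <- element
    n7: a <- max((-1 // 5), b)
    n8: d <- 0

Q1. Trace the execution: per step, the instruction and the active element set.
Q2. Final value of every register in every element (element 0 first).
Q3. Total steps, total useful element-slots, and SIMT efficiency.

step 0: d <- 0                       {0,1,2,3,4,5,6,7,8,9,10,11,12,13,14,15,16,17,18,19,20,21,22,23,24,25,26,27,28,29,30,31}
step 1: eval (d < (2 + (element // 2))) {0,1,2,3,4,5,6,7,8,9,10,11,12,13,14,15,16,17,18,19,20,21,22,23,24,25,26,27,28,29,30,31}
step 2: b <- b                       {0,1,2,3,4,5,6,7,8,9,10,11,12,13,14,15,16,17,18,19,20,21,22,23,24,25,26,27,28,29,30,31}
step 3: d <- (d + 1)                 {0,1,2,3,4,5,6,7,8,9,10,11,12,13,14,15,16,17,18,19,20,21,22,23,24,25,26,27,28,29,30,31}
step 4: eval (d < (2 + (element // 2))) {0,1,2,3,4,5,6,7,8,9,10,11,12,13,14,15,16,17,18,19,20,21,22,23,24,25,26,27,28,29,30,31}
step 5: b <- b                       {0,1,2,3,4,5,6,7,8,9,10,11,12,13,14,15,16,17,18,19,20,21,22,23,24,25,26,27,28,29,30,31}
step 6: d <- (d + 1)                 {0,1,2,3,4,5,6,7,8,9,10,11,12,13,14,15,16,17,18,19,20,21,22,23,24,25,26,27,28,29,30,31}
step 7: eval (d < (2 + (element // 2))) {0,1,2,3,4,5,6,7,8,9,10,11,12,13,14,15,16,17,18,19,20,21,22,23,24,25,26,27,28,29,30,31}
step 8: b <- b                       {2,3,4,5,6,7,8,9,10,11,12,13,14,15,16,17,18,19,20,21,22,23,24,25,26,27,28,29,30,31}
step 9: d <- (d + 1)                 {2,3,4,5,6,7,8,9,10,11,12,13,14,15,16,17,18,19,20,21,22,23,24,25,26,27,28,29,30,31}
step 10: eval (d < (2 + (element // 2))) {2,3,4,5,6,7,8,9,10,11,12,13,14,15,16,17,18,19,20,21,22,23,24,25,26,27,28,29,30,31}
step 11: b <- b                       {4,5,6,7,8,9,10,11,12,13,14,15,16,17,18,19,20,21,22,23,24,25,26,27,28,29,30,31}
step 12: d <- (d + 1)                 {4,5,6,7,8,9,10,11,12,13,14,15,16,17,18,19,20,21,22,23,24,25,26,27,28,29,30,31}
step 13: eval (d < (2 + (element // 2))) {4,5,6,7,8,9,10,11,12,13,14,15,16,17,18,19,20,21,22,23,24,25,26,27,28,29,30,31}
step 14: b <- b                       {6,7,8,9,10,11,12,13,14,15,16,17,18,19,20,21,22,23,24,25,26,27,28,29,30,31}
step 15: d <- (d + 1)                 {6,7,8,9,10,11,12,13,14,15,16,17,18,19,20,21,22,23,24,25,26,27,28,29,30,31}
step 16: eval (d < (2 + (element // 2))) {6,7,8,9,10,11,12,13,14,15,16,17,18,19,20,21,22,23,24,25,26,27,28,29,30,31}
step 17: b <- b                       {8,9,10,11,12,13,14,15,16,17,18,19,20,21,22,23,24,25,26,27,28,29,30,31}
step 18: d <- (d + 1)                 {8,9,10,11,12,13,14,15,16,17,18,19,20,21,22,23,24,25,26,27,28,29,30,31}
step 19: eval (d < (2 + (element // 2))) {8,9,10,11,12,13,14,15,16,17,18,19,20,21,22,23,24,25,26,27,28,29,30,31}
step 20: b <- b                       {10,11,12,13,14,15,16,17,18,19,20,21,22,23,24,25,26,27,28,29,30,31}
step 21: d <- (d + 1)                 {10,11,12,13,14,15,16,17,18,19,20,21,22,23,24,25,26,27,28,29,30,31}
step 22: eval (d < (2 + (element // 2))) {10,11,12,13,14,15,16,17,18,19,20,21,22,23,24,25,26,27,28,29,30,31}
step 23: b <- b                       {12,13,14,15,16,17,18,19,20,21,22,23,24,25,26,27,28,29,30,31}
step 24: d <- (d + 1)                 {12,13,14,15,16,17,18,19,20,21,22,23,24,25,26,27,28,29,30,31}
step 25: eval (d < (2 + (element // 2))) {12,13,14,15,16,17,18,19,20,21,22,23,24,25,26,27,28,29,30,31}
step 26: b <- b                       {14,15,16,17,18,19,20,21,22,23,24,25,26,27,28,29,30,31}
step 27: d <- (d + 1)                 {14,15,16,17,18,19,20,21,22,23,24,25,26,27,28,29,30,31}
step 28: eval (d < (2 + (element // 2))) {14,15,16,17,18,19,20,21,22,23,24,25,26,27,28,29,30,31}
step 29: b <- b                       {16,17,18,19,20,21,22,23,24,25,26,27,28,29,30,31}
step 30: d <- (d + 1)                 {16,17,18,19,20,21,22,23,24,25,26,27,28,29,30,31}
step 31: eval (d < (2 + (element // 2))) {16,17,18,19,20,21,22,23,24,25,26,27,28,29,30,31}
step 32: b <- b                       {18,19,20,21,22,23,24,25,26,27,28,29,30,31}
step 33: d <- (d + 1)                 {18,19,20,21,22,23,24,25,26,27,28,29,30,31}
step 34: eval (d < (2 + (element // 2))) {18,19,20,21,22,23,24,25,26,27,28,29,30,31}
step 35: b <- b                       {20,21,22,23,24,25,26,27,28,29,30,31}
step 36: d <- (d + 1)                 {20,21,22,23,24,25,26,27,28,29,30,31}
step 37: eval (d < (2 + (element // 2))) {20,21,22,23,24,25,26,27,28,29,30,31}
step 38: b <- b                       {22,23,24,25,26,27,28,29,30,31}
step 39: d <- (d + 1)                 {22,23,24,25,26,27,28,29,30,31}
step 40: eval (d < (2 + (element // 2))) {22,23,24,25,26,27,28,29,30,31}
step 41: b <- b                       {24,25,26,27,28,29,30,31}
step 42: d <- (d + 1)                 {24,25,26,27,28,29,30,31}
step 43: eval (d < (2 + (element // 2))) {24,25,26,27,28,29,30,31}
step 44: b <- b                       {26,27,28,29,30,31}
step 45: d <- (d + 1)                 {26,27,28,29,30,31}
step 46: eval (d < (2 + (element // 2))) {26,27,28,29,30,31}
step 47: b <- b                       {28,29,30,31}
step 48: d <- (d + 1)                 {28,29,30,31}
step 49: eval (d < (2 + (element // 2))) {28,29,30,31}
step 50: b <- b                       {30,31}
step 51: d <- (d + 1)                 {30,31}
step 52: eval (d < (2 + (element // 2))) {30,31}
step 53: d <- min(-4, a)              {0,1,2,3,4,5,6,7,8,9,10,11,12,13,14,15,16,17,18,19,20,21,22,23,24,25,26,27,28,29,30,31}
step 54: b <- element                 {0,1,2,3,4,5,6,7,8,9,10,11,12,13,14,15,16,17,18,19,20,21,22,23,24,25,26,27,28,29,30,31}
step 55: a <- max((-1 // 5), b)       {0,1,2,3,4,5,6,7,8,9,10,11,12,13,14,15,16,17,18,19,20,21,22,23,24,25,26,27,28,29,30,31}
step 56: d <- 0                       {0,1,2,3,4,5,6,7,8,9,10,11,12,13,14,15,16,17,18,19,20,21,22,23,24,25,26,27,28,29,30,31}

Answer: 57 steps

d: 0,0,0,0,0,0,0,0,0,0,0,0,0,0,0,0,0,0,0,0,0,0,0,0,0,0,0,0,0,0,0,0
a: 0,1,2,3,4,5,6,7,8,9,10,11,12,13,14,15,16,17,18,19,20,21,22,23,24,25,26,27,28,29,30,31
b: 0,1,2,3,4,5,6,7,8,9,10,11,12,13,14,15,16,17,18,19,20,21,22,23,24,25,26,27,28,29,30,31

steps = 57; useful = 1104; efficiency = 1104/1824 = 23/38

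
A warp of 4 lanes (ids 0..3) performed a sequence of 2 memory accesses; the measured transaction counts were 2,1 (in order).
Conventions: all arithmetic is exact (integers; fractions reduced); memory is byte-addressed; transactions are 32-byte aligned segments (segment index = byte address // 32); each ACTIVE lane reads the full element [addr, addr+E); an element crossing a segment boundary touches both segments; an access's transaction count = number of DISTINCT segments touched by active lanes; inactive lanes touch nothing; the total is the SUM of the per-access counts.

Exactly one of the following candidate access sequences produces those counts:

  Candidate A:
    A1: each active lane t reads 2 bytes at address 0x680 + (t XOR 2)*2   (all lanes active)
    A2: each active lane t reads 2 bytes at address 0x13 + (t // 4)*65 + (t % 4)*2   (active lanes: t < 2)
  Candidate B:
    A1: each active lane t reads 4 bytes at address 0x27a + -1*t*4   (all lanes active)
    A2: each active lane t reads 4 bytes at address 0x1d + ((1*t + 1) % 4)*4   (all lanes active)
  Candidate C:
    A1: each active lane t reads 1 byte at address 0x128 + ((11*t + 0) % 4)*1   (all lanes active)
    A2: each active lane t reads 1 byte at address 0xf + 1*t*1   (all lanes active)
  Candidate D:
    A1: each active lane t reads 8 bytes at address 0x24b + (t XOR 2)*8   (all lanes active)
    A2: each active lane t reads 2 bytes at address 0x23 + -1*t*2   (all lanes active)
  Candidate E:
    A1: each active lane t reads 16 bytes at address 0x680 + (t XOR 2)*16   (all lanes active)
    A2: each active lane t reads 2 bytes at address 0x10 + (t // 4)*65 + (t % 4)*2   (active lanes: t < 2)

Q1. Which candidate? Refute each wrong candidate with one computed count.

A: A1 gives 1 transaction, not 2
B: A1 gives 1 transaction, not 2
C: A1 gives 1 transaction, not 2
D: A2 gives 2 transactions, not 1
E: all counts match (2,1)

Answer: E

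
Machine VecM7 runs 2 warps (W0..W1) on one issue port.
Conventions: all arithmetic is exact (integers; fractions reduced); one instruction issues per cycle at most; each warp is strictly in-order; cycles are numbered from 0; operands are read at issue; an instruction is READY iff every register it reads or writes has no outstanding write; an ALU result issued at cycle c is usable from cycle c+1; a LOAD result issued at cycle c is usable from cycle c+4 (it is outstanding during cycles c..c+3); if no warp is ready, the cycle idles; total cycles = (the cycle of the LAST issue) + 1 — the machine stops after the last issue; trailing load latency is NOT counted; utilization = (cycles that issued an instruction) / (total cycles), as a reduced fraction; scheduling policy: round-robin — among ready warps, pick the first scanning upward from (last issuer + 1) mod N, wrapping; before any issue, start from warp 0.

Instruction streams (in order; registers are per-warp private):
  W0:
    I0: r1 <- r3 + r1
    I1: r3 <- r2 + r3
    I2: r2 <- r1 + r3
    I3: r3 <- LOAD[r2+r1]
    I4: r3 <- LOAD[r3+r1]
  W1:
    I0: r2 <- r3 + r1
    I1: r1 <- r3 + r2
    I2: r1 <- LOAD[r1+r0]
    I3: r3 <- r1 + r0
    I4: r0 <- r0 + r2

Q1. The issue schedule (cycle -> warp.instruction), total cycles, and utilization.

cycle 0: W0.I0
cycle 1: W1.I0
cycle 2: W0.I1
cycle 3: W1.I1
cycle 4: W0.I2
cycle 5: W1.I2
cycle 6: W0.I3
cycle 7: idle
cycle 8: idle
cycle 9: W1.I3
cycle 10: W0.I4
cycle 11: W1.I4

Answer: 12 cycles, utilization 5/6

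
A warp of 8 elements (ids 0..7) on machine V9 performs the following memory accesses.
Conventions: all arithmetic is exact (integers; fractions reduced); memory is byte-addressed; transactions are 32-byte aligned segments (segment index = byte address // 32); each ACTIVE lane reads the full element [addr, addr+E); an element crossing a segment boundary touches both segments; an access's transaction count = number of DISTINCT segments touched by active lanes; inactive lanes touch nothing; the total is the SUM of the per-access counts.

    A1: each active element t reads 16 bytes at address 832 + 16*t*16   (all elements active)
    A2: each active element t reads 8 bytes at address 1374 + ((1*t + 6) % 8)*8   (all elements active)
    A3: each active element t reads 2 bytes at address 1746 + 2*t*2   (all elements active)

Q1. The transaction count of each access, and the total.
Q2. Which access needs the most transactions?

A1: 8 transactions
A2: 3 transactions
A3: 2 transactions

Answer: 8,3,2; total 13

Answer: A1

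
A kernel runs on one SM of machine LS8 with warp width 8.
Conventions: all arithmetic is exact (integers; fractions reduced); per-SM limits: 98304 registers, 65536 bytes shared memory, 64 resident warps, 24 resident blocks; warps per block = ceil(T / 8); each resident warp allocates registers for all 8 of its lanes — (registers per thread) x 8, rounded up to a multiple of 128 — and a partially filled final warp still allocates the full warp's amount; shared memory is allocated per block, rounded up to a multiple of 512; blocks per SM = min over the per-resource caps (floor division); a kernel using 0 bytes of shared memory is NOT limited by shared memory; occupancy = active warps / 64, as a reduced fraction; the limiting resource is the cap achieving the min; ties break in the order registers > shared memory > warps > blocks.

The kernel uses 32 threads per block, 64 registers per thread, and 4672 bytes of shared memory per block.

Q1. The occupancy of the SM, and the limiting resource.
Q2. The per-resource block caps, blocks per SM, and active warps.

Answer: occupancy 3/4, limited by shared memory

registers: 48 blocks
shared memory: 12 blocks
warps: 16 blocks
blocks: 24 blocks

Answer: 12 blocks, 48 active warps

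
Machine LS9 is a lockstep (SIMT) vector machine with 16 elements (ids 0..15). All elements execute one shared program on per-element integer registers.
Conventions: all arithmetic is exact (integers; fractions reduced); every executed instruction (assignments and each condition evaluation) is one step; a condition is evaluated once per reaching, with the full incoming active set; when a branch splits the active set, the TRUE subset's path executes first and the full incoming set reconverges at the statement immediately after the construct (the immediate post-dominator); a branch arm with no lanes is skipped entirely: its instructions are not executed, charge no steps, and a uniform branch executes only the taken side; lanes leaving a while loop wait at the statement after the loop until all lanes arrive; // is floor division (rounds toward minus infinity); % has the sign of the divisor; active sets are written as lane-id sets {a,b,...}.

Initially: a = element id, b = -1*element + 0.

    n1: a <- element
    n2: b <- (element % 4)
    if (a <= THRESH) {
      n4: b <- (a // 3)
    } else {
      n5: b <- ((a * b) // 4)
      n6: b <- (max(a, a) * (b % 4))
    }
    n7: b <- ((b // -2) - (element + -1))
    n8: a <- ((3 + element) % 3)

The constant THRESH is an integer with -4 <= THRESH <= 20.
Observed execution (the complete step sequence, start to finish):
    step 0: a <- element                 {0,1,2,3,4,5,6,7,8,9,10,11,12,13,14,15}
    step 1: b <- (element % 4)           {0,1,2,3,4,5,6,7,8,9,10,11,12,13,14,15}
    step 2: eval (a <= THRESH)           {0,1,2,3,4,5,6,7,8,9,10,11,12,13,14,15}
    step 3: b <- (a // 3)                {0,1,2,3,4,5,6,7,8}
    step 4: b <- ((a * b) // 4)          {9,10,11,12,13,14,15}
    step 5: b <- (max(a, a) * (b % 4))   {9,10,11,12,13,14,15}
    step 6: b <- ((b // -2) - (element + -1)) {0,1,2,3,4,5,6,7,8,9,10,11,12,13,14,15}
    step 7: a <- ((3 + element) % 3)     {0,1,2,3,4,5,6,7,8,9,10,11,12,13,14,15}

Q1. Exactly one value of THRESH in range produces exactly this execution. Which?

Answer: THRESH = 8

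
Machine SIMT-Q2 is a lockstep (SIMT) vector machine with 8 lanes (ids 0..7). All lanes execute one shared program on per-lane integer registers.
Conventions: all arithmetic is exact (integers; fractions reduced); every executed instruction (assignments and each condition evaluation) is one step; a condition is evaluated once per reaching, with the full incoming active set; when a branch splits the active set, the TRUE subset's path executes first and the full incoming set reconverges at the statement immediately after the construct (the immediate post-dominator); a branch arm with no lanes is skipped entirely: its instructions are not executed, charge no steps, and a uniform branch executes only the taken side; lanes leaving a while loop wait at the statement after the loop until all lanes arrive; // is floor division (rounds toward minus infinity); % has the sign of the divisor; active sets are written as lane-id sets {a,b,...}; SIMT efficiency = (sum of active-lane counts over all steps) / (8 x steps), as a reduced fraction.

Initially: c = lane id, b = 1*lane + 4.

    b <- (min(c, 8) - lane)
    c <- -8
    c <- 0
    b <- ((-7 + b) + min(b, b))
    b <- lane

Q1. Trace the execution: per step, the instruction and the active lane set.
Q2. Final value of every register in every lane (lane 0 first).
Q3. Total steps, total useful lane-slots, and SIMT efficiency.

step 0: b <- (min(c, 8) - lane)      {0,1,2,3,4,5,6,7}
step 1: c <- -8                      {0,1,2,3,4,5,6,7}
step 2: c <- 0                       {0,1,2,3,4,5,6,7}
step 3: b <- ((-7 + b) + min(b, b))  {0,1,2,3,4,5,6,7}
step 4: b <- lane                    {0,1,2,3,4,5,6,7}

Answer: 5 steps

c: 0,0,0,0,0,0,0,0
b: 0,1,2,3,4,5,6,7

steps = 5; useful = 40; efficiency = 40/40 = 1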